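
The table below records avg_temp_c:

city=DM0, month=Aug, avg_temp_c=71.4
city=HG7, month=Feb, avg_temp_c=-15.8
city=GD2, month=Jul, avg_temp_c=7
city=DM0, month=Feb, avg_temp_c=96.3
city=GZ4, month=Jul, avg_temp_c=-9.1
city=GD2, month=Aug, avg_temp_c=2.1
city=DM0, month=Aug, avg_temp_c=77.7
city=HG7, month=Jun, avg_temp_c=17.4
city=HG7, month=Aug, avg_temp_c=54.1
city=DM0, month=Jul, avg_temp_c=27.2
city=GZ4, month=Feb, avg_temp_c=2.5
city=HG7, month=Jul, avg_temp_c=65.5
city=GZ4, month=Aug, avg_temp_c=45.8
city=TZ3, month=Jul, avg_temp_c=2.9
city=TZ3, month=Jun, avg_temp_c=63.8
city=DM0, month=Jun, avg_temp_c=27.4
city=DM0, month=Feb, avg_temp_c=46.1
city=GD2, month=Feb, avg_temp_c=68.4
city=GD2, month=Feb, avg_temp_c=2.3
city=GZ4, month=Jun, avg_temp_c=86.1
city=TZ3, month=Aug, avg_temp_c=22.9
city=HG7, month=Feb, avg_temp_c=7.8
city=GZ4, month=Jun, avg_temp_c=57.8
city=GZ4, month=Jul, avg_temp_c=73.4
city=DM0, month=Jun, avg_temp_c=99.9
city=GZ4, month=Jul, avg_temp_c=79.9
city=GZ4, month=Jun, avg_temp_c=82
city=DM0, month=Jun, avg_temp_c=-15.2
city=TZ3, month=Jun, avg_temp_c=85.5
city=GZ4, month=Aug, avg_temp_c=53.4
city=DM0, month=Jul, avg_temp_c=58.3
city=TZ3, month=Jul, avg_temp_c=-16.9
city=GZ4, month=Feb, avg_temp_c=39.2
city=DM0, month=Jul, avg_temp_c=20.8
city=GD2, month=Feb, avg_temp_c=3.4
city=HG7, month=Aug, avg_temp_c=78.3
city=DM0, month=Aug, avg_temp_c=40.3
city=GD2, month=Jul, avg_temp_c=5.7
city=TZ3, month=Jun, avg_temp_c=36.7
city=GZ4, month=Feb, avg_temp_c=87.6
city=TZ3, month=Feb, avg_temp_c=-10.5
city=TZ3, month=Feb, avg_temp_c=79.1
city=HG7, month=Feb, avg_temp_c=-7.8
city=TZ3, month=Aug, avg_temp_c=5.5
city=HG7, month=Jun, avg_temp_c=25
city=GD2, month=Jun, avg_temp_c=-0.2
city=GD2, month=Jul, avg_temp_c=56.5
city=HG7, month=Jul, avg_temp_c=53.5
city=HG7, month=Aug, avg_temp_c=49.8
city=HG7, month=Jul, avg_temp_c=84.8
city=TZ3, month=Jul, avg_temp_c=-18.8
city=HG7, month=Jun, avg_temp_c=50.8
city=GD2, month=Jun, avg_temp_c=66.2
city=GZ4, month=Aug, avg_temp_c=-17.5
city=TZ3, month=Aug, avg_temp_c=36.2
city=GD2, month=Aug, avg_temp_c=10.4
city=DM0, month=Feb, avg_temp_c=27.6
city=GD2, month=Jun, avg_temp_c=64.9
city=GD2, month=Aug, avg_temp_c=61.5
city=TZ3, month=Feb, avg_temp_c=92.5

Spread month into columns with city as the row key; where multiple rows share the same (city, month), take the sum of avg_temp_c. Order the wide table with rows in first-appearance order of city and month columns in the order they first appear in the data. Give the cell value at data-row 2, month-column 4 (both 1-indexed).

93.2

With rows in first-appearance order of city, row 2 is city=HG7. month columns in first-appearance order: Aug, Feb, Jul, Jun; column 4 is Jun.
Long rows with city=HG7, month=Jun: 17.4 + 25 + 50.8 = 93.2.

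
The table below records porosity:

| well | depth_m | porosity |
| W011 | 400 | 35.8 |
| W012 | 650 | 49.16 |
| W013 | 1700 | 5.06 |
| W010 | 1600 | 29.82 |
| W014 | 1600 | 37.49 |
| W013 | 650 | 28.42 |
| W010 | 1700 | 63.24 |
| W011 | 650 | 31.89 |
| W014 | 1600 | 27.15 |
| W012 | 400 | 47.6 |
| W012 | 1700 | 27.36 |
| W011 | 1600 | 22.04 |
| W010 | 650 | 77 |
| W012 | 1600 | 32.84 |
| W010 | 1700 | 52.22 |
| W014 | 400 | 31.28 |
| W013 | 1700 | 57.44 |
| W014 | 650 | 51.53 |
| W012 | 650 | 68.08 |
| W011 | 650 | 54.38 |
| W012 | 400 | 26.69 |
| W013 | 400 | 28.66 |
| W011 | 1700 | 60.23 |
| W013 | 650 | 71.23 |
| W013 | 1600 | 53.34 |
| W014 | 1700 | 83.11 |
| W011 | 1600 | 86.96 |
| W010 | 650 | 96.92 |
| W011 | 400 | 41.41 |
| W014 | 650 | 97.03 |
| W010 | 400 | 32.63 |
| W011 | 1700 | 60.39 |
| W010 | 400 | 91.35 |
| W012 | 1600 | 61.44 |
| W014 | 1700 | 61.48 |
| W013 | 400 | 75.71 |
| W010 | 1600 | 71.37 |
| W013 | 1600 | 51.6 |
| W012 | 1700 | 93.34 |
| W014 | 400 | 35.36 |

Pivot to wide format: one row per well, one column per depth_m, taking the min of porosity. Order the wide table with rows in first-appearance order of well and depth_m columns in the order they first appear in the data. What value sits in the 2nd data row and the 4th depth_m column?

32.84

With rows in first-appearance order of well, row 2 is well=W012. depth_m columns in first-appearance order: 400, 650, 1700, 1600; column 4 is 1600.
Long rows with well=W012, depth_m=1600: min(32.84, 61.44) = 32.84.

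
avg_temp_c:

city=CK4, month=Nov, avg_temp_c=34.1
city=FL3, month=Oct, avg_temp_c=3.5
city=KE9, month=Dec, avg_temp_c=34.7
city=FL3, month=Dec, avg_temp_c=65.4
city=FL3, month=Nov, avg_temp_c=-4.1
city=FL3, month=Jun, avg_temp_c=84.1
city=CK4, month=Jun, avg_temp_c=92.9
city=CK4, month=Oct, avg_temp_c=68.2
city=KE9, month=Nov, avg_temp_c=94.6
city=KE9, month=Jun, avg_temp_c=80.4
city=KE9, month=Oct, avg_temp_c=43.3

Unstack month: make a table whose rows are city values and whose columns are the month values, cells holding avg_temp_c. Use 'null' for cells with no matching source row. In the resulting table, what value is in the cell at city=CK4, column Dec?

No long-format row has city=CK4 and month=Dec, so the cell is null.

null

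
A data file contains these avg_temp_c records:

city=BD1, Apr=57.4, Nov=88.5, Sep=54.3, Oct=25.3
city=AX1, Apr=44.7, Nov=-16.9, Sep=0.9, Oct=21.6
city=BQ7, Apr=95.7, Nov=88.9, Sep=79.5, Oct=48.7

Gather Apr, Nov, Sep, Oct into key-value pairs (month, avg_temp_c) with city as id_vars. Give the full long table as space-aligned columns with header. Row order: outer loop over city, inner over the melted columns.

Each (city, column) pair becomes one row: 3 × 4 = 12 rows.
For example, (BD1, Apr) → avg_temp_c=57.4.

city  month  avg_temp_c
BD1   Apr    57.4      
BD1   Nov    88.5      
BD1   Sep    54.3      
BD1   Oct    25.3      
AX1   Apr    44.7      
AX1   Nov    -16.9     
AX1   Sep    0.9       
AX1   Oct    21.6      
BQ7   Apr    95.7      
BQ7   Nov    88.9      
BQ7   Sep    79.5      
BQ7   Oct    48.7      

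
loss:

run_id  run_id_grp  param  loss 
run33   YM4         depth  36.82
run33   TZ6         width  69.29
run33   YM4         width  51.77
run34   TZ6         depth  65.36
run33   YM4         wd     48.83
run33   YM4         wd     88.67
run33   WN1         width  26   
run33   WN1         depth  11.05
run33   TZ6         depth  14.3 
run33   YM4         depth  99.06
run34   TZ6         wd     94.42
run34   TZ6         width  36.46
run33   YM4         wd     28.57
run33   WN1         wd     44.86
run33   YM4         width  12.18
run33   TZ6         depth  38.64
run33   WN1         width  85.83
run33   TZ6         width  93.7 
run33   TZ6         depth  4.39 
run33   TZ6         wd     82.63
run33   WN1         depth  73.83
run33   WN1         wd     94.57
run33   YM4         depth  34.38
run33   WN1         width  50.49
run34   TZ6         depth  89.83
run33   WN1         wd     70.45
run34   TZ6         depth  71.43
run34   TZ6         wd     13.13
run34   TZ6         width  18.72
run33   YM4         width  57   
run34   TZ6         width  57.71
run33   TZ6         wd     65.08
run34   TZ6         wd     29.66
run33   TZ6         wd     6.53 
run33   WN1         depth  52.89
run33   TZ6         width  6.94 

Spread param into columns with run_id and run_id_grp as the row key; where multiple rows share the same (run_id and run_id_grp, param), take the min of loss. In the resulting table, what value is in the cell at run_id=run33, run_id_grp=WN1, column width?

26

Rows with run_id=run33, run_id_grp=WN1 and param=width: loss values are 26, 85.83, 50.49.
min(26, 85.83, 50.49) = 26.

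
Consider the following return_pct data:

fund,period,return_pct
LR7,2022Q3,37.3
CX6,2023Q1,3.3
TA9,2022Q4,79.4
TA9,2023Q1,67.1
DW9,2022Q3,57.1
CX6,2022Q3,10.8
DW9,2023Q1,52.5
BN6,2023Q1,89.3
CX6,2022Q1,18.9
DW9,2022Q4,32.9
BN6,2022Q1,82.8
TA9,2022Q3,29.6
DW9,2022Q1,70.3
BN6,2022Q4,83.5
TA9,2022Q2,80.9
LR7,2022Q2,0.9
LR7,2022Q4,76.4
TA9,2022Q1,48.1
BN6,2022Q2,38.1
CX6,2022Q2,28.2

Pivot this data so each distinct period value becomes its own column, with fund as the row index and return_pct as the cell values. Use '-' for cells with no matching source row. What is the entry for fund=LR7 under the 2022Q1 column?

No long-format row has fund=LR7 and period=2022Q1, so the cell is -.

-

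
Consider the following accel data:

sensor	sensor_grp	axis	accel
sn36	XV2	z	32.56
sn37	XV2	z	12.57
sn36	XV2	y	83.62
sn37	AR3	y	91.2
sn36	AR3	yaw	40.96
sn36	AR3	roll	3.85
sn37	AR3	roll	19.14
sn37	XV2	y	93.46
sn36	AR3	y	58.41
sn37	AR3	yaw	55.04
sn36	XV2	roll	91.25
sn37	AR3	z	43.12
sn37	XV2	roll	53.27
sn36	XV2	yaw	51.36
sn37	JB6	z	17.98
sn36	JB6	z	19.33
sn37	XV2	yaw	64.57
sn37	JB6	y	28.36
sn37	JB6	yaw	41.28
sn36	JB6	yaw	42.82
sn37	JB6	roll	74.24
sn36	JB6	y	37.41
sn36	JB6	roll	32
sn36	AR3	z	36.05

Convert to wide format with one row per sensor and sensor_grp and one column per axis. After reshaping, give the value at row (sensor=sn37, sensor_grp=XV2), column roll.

Wide layout: rows indexed by sensor and sensor_grp, columns are the 4 distinct axis values (z, y, yaw, roll).
Cell (sensor=sn37, sensor_grp=XV2, axis=roll) draws from the long row where sensor=sn37, sensor_grp=XV2 and axis=roll, which has accel=53.27.

53.27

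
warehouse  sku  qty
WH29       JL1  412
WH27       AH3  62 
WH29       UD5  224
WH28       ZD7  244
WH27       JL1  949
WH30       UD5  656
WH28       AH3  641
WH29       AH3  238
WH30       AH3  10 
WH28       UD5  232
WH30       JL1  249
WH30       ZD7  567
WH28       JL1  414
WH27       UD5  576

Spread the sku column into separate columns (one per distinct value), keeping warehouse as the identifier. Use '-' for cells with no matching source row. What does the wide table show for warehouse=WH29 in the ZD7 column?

-

No long-format row has warehouse=WH29 and sku=ZD7, so the cell is -.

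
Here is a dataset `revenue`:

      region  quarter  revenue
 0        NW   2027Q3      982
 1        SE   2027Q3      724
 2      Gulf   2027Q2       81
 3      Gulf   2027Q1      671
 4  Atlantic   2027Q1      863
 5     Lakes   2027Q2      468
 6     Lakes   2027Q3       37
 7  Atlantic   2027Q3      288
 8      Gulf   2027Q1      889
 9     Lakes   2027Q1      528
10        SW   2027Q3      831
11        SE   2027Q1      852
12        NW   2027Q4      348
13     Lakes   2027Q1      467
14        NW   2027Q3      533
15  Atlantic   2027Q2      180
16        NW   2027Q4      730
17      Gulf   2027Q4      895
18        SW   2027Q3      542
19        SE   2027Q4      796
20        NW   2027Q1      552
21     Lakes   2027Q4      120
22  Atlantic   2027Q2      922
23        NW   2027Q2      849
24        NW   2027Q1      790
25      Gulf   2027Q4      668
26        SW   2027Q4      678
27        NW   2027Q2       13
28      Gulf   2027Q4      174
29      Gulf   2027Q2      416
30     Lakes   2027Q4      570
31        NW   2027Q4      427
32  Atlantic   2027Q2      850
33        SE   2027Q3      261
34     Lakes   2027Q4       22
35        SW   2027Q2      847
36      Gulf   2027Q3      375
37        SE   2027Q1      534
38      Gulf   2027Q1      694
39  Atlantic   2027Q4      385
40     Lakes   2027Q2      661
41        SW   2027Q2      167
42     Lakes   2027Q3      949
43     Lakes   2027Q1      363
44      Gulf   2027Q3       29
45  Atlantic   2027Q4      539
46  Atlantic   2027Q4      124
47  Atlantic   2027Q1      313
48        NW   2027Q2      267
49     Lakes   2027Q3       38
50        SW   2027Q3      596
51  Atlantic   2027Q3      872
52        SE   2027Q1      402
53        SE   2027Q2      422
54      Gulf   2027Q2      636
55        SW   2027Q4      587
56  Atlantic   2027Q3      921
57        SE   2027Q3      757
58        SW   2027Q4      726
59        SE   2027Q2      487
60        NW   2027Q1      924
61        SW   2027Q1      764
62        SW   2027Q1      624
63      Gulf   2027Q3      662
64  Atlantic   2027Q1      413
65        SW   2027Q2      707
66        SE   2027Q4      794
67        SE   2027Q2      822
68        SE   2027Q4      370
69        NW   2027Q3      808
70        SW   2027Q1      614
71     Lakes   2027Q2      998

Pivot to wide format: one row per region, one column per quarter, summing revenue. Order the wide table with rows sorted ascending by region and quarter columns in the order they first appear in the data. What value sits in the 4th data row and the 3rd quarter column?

With rows sorted ascending by region, row 4 is region=NW. quarter columns in first-appearance order: 2027Q3, 2027Q2, 2027Q1, 2027Q4; column 3 is 2027Q1.
Long rows with region=NW, quarter=2027Q1: 552 + 790 + 924 = 2266.

2266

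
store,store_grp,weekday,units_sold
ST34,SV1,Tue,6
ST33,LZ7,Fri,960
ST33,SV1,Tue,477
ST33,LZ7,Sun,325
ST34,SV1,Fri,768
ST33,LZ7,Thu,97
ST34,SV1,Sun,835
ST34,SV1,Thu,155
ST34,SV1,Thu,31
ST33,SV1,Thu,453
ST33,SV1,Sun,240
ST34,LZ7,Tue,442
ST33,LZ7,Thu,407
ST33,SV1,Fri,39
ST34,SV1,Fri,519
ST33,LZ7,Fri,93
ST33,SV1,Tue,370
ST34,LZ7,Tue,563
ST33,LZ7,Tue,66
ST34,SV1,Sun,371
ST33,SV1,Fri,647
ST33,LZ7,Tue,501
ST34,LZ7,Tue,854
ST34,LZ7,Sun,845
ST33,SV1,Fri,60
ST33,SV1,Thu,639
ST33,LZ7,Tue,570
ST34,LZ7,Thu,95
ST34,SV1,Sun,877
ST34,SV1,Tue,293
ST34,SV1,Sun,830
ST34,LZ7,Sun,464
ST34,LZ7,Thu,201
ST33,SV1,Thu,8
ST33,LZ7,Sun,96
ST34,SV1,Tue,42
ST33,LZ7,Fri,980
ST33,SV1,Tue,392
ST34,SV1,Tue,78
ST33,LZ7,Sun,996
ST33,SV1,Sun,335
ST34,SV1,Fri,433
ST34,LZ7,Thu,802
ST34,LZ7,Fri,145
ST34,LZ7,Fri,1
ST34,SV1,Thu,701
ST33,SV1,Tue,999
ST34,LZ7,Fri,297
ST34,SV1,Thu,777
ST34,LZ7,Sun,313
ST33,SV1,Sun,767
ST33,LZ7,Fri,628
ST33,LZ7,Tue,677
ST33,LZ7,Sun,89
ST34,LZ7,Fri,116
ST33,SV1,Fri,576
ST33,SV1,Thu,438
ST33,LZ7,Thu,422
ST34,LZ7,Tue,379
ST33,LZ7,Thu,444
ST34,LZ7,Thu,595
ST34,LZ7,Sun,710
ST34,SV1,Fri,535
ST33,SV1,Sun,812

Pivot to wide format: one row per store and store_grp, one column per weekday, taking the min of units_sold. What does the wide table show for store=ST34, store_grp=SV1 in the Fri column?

433

Rows with store=ST34, store_grp=SV1 and weekday=Fri: units_sold values are 768, 519, 433, 535.
min(768, 519, 433, 535) = 433.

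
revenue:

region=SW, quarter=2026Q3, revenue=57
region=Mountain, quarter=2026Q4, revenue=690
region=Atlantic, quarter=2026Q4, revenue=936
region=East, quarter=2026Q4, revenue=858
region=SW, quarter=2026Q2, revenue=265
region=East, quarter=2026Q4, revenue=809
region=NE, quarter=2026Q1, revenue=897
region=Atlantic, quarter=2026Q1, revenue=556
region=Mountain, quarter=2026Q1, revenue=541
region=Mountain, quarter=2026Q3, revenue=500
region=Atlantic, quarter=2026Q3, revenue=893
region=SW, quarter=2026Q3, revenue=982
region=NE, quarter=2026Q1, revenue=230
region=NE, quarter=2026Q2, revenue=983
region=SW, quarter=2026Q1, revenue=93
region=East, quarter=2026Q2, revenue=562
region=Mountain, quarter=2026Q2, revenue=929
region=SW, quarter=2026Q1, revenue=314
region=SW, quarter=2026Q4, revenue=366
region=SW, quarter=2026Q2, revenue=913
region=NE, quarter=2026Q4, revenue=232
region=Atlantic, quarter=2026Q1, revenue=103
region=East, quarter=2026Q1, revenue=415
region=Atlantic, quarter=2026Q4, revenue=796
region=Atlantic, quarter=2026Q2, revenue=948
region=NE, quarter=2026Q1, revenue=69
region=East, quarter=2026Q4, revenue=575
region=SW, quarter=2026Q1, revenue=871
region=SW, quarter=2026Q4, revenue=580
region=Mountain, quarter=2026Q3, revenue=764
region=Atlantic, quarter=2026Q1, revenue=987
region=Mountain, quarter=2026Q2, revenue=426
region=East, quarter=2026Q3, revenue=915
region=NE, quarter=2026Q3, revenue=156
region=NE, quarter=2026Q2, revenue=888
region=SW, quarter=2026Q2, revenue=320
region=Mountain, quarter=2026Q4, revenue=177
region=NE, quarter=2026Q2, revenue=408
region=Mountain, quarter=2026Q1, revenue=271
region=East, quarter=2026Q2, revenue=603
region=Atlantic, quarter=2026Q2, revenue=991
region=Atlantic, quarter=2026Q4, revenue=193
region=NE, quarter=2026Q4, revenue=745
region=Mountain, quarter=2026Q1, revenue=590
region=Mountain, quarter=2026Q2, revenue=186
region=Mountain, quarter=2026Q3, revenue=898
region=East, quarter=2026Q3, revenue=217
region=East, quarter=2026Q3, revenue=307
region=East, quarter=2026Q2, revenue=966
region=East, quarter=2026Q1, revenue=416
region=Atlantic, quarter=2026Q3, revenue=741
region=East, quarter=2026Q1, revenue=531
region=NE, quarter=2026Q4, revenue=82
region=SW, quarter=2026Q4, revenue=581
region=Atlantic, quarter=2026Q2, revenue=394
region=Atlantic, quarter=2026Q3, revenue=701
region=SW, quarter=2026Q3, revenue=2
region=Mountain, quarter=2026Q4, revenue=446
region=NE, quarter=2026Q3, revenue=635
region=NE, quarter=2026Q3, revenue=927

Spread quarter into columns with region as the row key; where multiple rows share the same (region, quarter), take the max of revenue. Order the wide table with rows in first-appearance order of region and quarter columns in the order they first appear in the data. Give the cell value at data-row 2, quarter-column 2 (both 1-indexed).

With rows in first-appearance order of region, row 2 is region=Mountain. quarter columns in first-appearance order: 2026Q3, 2026Q4, 2026Q2, 2026Q1; column 2 is 2026Q4.
Long rows with region=Mountain, quarter=2026Q4: max(690, 177, 446) = 690.

690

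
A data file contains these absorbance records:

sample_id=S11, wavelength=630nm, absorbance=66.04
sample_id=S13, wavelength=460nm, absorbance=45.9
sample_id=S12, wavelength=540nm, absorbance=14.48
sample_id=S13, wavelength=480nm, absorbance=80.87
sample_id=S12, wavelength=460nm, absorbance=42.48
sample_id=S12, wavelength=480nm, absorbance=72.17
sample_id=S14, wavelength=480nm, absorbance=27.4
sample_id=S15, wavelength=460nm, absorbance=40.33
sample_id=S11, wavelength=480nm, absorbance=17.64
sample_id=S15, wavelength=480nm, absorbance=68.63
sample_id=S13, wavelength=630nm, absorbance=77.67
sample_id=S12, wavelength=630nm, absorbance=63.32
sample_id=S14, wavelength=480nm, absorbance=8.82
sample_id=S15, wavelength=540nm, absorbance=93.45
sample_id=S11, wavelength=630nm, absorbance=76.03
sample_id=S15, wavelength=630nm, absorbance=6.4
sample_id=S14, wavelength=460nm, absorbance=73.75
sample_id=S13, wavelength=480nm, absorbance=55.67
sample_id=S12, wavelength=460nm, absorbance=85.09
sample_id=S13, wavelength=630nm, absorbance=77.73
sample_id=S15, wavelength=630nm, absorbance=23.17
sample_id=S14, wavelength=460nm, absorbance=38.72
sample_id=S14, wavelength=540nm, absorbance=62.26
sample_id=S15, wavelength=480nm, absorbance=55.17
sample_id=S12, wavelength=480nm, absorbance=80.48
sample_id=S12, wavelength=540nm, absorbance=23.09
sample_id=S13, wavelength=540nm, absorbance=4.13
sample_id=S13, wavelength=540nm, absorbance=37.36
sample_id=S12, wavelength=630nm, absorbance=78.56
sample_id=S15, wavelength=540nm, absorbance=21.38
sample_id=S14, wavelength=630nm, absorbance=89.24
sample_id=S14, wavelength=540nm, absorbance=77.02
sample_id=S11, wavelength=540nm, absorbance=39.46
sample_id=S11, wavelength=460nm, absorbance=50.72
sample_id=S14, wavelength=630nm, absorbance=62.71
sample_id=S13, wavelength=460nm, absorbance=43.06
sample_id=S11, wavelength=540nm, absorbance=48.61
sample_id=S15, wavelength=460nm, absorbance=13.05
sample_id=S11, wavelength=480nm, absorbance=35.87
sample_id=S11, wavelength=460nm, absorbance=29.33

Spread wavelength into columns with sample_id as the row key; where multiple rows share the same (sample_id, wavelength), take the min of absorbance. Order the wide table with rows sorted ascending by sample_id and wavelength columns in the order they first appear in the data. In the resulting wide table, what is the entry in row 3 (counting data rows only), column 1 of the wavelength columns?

With rows sorted ascending by sample_id, row 3 is sample_id=S13. wavelength columns in first-appearance order: 630nm, 460nm, 540nm, 480nm; column 1 is 630nm.
Long rows with sample_id=S13, wavelength=630nm: min(77.67, 77.73) = 77.67.

77.67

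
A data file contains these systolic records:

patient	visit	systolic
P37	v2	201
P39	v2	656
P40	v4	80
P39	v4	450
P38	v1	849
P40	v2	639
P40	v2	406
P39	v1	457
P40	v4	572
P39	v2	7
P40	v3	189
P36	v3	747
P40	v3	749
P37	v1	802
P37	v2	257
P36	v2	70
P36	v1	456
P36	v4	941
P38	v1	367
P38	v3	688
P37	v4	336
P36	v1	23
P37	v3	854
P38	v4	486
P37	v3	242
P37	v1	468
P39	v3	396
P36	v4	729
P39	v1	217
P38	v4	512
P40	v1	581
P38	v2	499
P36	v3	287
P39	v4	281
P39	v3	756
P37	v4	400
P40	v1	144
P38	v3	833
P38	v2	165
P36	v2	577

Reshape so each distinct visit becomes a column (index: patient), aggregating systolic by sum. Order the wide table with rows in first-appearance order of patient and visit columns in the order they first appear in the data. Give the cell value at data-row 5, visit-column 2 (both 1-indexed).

1670

With rows in first-appearance order of patient, row 5 is patient=P36. visit columns in first-appearance order: v2, v4, v1, v3; column 2 is v4.
Long rows with patient=P36, visit=v4: 941 + 729 = 1670.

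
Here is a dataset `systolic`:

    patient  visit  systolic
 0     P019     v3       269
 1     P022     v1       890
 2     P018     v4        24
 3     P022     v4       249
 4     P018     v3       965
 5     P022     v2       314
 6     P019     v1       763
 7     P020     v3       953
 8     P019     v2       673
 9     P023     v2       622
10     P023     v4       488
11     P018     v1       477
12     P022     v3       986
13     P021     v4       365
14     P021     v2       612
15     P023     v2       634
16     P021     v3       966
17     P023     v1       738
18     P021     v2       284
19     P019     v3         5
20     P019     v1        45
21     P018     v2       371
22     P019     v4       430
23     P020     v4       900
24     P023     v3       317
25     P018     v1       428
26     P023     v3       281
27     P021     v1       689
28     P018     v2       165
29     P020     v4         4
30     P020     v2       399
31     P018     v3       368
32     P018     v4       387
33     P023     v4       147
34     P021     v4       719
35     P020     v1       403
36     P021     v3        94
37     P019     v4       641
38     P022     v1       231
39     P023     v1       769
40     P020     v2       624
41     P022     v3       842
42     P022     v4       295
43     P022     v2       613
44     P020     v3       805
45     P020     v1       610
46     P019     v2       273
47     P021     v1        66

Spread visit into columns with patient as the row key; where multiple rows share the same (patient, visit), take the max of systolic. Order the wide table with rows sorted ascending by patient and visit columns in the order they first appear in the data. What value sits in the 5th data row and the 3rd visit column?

With rows sorted ascending by patient, row 5 is patient=P022. visit columns in first-appearance order: v3, v1, v4, v2; column 3 is v4.
Long rows with patient=P022, visit=v4: max(249, 295) = 295.

295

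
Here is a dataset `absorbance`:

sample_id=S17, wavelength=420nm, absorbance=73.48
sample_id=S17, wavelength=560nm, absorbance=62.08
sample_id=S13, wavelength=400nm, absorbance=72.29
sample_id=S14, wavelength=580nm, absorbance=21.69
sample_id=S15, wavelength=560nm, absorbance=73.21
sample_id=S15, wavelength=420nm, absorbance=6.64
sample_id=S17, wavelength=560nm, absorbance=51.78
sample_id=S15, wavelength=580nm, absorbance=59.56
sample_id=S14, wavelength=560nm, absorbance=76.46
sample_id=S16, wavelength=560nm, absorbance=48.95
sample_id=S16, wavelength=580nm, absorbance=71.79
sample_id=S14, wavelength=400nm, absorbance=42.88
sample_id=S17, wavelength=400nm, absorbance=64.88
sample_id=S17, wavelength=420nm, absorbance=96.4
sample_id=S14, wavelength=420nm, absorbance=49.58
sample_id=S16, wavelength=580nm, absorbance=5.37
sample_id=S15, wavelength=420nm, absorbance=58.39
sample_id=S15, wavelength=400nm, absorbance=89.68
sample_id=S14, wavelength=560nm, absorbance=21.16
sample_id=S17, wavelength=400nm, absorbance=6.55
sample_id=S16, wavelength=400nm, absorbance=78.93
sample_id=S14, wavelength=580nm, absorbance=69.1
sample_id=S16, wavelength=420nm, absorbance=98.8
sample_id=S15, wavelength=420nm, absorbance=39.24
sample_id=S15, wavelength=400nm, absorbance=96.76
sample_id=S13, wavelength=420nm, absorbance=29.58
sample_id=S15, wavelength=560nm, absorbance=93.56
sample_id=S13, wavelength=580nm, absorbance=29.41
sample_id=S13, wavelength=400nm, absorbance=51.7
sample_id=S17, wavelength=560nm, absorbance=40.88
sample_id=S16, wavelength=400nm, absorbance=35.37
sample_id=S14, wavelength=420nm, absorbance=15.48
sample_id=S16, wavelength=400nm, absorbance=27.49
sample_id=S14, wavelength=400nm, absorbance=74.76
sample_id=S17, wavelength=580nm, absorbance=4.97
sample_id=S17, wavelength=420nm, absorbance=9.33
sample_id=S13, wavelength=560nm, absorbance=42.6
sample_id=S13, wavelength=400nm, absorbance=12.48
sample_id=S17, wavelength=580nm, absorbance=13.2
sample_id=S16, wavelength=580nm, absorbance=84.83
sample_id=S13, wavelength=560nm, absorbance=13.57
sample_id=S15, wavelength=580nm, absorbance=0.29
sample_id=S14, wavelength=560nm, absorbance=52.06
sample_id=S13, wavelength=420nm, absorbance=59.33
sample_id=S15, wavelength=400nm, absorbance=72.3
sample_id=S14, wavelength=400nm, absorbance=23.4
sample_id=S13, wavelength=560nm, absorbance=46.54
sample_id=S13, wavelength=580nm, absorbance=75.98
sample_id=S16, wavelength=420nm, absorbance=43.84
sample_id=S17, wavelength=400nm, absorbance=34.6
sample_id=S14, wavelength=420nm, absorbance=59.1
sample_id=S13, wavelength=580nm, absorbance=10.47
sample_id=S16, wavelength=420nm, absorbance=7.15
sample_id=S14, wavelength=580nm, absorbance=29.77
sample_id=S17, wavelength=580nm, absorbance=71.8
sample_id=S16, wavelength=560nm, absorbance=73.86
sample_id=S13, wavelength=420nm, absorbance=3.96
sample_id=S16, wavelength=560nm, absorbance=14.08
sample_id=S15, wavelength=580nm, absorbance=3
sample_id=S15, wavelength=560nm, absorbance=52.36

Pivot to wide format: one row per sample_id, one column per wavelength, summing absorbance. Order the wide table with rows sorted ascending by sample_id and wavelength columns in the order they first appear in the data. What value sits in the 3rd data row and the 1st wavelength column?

104.27

With rows sorted ascending by sample_id, row 3 is sample_id=S15. wavelength columns in first-appearance order: 420nm, 560nm, 400nm, 580nm; column 1 is 420nm.
Long rows with sample_id=S15, wavelength=420nm: 6.64 + 58.39 + 39.24 = 104.27.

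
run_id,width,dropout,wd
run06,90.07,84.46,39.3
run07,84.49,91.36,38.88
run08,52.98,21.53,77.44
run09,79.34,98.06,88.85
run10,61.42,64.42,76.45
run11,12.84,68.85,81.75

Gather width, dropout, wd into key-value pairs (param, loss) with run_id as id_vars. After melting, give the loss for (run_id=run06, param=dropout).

Unpivoting turns each (run_id, wide-column) pair into one long row.
The wide cell at row run06, column dropout holds 84.46, so the long row (run06, dropout) has loss=84.46.

84.46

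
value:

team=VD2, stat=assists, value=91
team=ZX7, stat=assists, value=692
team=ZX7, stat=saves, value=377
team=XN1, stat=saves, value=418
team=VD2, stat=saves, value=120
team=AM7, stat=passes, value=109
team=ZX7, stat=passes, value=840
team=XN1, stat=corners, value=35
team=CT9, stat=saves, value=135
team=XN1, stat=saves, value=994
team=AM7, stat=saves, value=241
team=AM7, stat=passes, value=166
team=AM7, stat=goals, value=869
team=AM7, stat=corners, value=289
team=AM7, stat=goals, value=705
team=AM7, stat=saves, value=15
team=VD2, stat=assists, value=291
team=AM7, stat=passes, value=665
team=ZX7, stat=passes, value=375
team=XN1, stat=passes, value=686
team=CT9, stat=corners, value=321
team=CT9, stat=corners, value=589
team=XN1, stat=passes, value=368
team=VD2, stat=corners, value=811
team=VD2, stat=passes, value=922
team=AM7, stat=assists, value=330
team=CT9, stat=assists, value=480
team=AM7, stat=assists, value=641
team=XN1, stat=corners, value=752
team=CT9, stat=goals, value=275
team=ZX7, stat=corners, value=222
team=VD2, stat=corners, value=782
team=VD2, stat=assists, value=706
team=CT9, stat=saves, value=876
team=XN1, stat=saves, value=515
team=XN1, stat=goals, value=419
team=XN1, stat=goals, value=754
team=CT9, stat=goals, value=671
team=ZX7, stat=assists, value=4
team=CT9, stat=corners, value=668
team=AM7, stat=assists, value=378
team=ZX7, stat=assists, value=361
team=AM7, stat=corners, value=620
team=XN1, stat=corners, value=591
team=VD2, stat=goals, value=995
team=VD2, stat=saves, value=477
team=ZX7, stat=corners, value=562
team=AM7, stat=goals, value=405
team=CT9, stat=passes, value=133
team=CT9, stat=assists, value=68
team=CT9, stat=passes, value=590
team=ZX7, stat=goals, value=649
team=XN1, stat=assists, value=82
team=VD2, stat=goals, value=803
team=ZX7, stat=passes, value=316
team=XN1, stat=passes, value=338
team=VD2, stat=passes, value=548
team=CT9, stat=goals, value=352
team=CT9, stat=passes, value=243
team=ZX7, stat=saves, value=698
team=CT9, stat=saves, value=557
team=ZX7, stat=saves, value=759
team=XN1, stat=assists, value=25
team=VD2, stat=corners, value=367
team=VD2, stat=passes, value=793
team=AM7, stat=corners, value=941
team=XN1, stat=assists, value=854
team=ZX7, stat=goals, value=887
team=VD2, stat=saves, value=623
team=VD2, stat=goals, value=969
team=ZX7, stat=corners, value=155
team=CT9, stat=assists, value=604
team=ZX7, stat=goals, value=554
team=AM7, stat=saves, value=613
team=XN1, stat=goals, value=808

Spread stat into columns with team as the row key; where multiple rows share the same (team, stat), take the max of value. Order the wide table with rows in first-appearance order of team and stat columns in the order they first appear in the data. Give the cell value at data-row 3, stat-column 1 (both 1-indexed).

With rows in first-appearance order of team, row 3 is team=XN1. stat columns in first-appearance order: assists, saves, passes, corners, goals; column 1 is assists.
Long rows with team=XN1, stat=assists: max(82, 25, 854) = 854.

854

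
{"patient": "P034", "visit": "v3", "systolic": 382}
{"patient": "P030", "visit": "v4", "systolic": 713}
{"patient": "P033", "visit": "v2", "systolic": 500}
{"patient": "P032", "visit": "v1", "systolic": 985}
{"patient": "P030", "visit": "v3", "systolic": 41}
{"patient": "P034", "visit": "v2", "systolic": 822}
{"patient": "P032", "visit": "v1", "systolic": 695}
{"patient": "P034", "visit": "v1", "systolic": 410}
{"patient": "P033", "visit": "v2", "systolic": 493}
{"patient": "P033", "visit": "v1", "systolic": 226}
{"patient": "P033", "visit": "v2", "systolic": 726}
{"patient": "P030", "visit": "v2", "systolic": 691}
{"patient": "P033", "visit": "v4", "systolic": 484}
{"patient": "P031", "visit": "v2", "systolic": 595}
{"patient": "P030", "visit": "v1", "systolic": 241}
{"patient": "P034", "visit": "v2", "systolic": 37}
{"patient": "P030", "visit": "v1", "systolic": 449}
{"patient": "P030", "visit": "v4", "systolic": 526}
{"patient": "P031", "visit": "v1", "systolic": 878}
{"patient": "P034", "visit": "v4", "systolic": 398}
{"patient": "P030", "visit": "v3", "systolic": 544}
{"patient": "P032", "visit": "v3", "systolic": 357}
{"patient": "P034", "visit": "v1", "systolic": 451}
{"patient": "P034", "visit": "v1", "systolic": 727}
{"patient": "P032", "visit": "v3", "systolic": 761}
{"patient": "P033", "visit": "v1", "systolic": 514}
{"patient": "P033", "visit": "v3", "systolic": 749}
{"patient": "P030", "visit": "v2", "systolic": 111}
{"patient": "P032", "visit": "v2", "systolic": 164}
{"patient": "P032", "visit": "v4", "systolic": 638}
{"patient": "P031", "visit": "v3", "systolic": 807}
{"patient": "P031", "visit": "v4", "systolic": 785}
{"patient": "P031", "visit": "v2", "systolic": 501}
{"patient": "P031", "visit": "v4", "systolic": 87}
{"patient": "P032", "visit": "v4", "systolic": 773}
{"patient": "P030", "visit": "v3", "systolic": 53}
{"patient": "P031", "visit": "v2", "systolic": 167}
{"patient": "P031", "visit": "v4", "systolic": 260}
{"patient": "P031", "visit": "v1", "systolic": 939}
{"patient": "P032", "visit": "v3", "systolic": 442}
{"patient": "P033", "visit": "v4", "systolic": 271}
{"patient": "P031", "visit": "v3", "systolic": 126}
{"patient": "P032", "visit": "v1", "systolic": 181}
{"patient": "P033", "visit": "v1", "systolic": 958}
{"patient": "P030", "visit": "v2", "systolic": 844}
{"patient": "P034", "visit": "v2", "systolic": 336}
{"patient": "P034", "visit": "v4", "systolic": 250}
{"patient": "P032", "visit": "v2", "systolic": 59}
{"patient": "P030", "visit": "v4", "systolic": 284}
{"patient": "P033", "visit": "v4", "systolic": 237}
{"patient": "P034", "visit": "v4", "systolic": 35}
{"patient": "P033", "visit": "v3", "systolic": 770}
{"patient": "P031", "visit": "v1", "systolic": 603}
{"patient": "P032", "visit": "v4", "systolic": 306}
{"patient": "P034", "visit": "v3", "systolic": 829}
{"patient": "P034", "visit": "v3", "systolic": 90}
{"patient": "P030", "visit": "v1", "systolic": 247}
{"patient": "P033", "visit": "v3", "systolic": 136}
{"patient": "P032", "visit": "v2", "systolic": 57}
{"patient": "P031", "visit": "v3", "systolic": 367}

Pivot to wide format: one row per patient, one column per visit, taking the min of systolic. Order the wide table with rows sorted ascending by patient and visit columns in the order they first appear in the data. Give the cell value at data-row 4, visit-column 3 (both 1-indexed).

493

With rows sorted ascending by patient, row 4 is patient=P033. visit columns in first-appearance order: v3, v4, v2, v1; column 3 is v2.
Long rows with patient=P033, visit=v2: min(500, 493, 726) = 493.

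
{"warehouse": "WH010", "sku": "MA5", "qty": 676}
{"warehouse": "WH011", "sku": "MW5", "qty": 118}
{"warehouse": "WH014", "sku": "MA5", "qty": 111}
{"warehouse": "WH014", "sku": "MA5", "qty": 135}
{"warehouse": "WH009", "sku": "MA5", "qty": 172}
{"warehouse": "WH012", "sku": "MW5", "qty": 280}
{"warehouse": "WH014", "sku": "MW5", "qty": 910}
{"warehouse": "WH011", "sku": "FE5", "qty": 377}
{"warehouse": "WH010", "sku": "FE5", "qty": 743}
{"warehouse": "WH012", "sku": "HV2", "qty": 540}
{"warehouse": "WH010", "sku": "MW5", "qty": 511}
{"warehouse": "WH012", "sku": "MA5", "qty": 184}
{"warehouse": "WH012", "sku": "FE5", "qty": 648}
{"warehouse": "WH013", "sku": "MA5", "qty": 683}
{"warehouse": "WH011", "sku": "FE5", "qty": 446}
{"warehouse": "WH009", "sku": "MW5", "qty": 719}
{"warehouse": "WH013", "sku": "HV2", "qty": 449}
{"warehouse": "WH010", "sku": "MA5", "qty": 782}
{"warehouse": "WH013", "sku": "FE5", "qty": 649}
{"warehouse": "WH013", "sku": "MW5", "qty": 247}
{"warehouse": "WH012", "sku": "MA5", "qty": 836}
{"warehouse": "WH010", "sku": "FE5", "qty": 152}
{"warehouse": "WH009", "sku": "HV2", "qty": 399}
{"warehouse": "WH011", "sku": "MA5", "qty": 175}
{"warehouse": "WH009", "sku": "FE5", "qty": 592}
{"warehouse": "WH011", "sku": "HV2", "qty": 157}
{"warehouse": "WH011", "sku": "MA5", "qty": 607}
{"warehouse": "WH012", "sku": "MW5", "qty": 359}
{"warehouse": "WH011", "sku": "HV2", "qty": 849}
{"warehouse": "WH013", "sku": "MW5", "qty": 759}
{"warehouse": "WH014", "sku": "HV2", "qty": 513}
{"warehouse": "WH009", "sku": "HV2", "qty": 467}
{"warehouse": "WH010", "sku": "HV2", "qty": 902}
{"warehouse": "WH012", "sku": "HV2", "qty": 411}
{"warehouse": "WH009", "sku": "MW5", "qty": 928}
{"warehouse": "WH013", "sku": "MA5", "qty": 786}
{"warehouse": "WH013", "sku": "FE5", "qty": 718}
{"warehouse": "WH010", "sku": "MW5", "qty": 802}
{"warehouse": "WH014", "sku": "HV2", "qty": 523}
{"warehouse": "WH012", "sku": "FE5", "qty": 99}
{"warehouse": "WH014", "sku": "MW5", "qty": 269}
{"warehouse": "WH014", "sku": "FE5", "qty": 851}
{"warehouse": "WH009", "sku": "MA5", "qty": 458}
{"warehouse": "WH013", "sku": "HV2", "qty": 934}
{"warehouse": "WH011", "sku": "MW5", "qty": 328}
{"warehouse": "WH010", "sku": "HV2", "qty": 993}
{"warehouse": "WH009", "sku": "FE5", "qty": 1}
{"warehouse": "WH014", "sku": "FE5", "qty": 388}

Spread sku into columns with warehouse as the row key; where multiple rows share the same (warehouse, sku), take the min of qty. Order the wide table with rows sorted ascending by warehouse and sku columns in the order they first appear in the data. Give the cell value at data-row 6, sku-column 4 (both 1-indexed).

513

With rows sorted ascending by warehouse, row 6 is warehouse=WH014. sku columns in first-appearance order: MA5, MW5, FE5, HV2; column 4 is HV2.
Long rows with warehouse=WH014, sku=HV2: min(513, 523) = 513.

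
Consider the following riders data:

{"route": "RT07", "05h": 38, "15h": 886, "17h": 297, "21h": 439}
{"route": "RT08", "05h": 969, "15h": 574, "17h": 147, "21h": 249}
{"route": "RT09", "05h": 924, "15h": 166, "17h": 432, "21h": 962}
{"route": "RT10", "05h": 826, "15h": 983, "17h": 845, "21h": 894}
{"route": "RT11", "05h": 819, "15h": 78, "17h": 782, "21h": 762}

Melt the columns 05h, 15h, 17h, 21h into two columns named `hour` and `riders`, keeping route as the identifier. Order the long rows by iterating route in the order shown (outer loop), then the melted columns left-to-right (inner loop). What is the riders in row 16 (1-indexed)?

20 rows total (5 × 4). Row 16: index ⌊(16-1)/4⌋ = 3 into route → RT10; (16-1) mod 4 = 3 into the melted columns → 21h.
So row 16 is (RT10, 21h, 894); riders = 894.

894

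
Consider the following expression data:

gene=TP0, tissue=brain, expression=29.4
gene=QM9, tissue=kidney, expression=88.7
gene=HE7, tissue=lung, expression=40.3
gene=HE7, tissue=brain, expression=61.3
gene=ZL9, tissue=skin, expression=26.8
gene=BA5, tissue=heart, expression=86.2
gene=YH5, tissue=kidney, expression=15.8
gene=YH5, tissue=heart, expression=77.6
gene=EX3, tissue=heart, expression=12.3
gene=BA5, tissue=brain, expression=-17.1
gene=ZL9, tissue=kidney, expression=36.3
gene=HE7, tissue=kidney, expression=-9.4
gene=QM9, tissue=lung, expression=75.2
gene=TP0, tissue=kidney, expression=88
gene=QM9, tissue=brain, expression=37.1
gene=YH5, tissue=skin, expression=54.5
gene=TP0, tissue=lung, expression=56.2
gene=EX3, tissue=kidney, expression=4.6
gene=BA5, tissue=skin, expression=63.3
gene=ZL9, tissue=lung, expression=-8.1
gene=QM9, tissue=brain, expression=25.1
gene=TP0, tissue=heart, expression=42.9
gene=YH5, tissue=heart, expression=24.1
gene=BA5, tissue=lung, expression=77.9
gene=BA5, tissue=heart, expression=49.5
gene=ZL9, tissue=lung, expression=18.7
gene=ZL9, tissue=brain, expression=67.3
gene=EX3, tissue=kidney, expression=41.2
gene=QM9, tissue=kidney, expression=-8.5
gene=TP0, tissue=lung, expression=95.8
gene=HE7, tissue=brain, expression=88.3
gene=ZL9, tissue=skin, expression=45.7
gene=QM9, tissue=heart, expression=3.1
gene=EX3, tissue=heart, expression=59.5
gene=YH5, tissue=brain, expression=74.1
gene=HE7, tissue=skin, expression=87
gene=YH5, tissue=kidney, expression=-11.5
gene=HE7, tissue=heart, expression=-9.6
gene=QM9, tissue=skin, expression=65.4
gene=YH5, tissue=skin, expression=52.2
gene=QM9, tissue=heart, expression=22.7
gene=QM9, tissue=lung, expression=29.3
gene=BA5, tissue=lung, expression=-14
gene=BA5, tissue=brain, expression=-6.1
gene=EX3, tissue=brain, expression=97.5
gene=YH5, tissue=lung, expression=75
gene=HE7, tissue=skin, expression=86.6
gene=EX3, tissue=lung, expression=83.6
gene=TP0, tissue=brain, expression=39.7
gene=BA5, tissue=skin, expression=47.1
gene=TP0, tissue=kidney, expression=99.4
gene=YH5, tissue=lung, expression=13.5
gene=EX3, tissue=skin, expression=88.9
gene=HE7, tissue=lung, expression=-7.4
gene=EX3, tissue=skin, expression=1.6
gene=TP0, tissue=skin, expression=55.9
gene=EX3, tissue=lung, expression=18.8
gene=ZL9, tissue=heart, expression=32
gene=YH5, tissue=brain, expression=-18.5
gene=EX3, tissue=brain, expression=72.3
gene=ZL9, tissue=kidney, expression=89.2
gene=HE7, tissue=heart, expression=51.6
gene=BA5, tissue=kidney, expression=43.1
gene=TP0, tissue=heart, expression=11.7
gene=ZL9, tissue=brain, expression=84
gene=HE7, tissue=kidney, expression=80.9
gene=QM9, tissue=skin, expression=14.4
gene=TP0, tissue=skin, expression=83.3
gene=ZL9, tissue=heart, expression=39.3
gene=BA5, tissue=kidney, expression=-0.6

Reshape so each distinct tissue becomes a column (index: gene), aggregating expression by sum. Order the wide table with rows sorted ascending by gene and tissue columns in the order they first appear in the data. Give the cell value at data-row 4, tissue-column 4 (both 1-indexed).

With rows sorted ascending by gene, row 4 is gene=QM9. tissue columns in first-appearance order: brain, kidney, lung, skin, heart; column 4 is skin.
Long rows with gene=QM9, tissue=skin: 65.4 + 14.4 = 79.8.

79.8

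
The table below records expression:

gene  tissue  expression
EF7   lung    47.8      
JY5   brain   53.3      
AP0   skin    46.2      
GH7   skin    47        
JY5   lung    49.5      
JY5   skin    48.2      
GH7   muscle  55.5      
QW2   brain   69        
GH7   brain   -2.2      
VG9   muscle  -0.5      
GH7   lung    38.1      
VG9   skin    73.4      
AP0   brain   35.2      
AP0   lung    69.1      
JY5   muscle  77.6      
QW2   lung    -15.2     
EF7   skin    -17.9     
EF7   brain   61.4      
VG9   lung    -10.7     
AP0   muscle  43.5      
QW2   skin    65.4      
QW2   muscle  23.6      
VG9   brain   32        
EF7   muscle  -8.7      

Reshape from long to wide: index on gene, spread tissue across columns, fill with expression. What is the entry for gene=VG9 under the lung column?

Wide layout: rows indexed by gene, columns are the 4 distinct tissue values (lung, brain, skin, muscle).
Cell (gene=VG9, tissue=lung) draws from the long row where gene=VG9 and tissue=lung, which has expression=-10.7.

-10.7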